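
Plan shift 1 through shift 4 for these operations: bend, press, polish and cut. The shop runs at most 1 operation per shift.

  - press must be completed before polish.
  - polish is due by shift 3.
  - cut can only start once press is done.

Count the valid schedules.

Splitting on bend: it can be shift 1 (1), shift 2 (1), shift 3 (1), shift 4 (2). Listing each branch's schedules as (press, polish, cut) by shift number:
bend=shift 1: (2,3,4) — 1.
bend=shift 2: (1,3,4) — 1.
bend=shift 3: (1,2,4) — 1.
bend=shift 4: (1,2,3) (1,3,2) — 2.
Summing: 1 + 1 + 1 + 2 = 5.

5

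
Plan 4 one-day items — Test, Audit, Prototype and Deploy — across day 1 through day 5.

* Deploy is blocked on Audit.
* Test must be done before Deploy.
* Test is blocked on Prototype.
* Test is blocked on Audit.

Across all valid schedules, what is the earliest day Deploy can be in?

day 3

Precedence pushes Deploy to at least day 3.
Deploy at day 3 is achievable: Prototype=day 1; Test=day 2; Audit=day 1; Deploy=day 3.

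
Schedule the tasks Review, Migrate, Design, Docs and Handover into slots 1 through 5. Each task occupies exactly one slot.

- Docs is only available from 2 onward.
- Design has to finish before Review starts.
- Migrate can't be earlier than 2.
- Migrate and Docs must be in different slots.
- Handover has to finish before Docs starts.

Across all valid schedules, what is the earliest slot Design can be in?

1

Downstream work caps Design at 4.
Design at 1 is achievable: Migrate=3, Docs=2, Design=1, Handover=1, Review=2.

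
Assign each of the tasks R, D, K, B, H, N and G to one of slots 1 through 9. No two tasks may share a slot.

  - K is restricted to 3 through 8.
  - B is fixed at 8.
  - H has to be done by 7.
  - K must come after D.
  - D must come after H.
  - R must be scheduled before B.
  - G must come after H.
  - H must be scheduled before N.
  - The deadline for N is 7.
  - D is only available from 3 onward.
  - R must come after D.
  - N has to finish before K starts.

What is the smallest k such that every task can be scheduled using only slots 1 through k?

8 slots

The precedence chain requires at least 4 distinct slots.
With at most 1 per slot and 7 tasks, at least 7 slots are needed.
B can't be placed before 8, so the schedule must run through at least slot 8.
8 works (last occupied slot: 8): for example K in 4, G in 6, H in 1, B in 8, N in 2, R in 5, D in 3.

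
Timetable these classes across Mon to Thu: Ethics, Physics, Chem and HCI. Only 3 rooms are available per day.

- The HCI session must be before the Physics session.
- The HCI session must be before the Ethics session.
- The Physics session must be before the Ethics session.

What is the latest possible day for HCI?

Tue

Downstream work caps HCI at Tue.
HCI at Tue is achievable: Chem -> Mon, Ethics -> Thu, HCI -> Tue, Physics -> Wed.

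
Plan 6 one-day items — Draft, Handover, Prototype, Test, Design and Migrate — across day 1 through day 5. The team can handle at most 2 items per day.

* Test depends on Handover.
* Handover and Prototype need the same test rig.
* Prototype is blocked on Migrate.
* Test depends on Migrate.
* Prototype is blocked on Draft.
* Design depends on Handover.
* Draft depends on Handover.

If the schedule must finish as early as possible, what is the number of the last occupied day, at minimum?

3

The precedence chain requires at least 3 distinct days.
With at most 2 per day and 6 work items, at least 3 days are needed.
3 works (last occupied day: day 3): for example Draft -> day 2; Migrate -> day 1; Design -> day 3; Handover -> day 1; Test -> day 2; Prototype -> day 3.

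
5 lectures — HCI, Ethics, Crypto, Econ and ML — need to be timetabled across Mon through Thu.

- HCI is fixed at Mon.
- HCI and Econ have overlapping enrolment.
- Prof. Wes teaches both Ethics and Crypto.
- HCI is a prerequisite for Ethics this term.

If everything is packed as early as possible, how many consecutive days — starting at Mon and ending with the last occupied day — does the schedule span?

2 days

The precedence chain requires at least 2 distinct days.
2 works (last occupied day: Tue): for example Crypto in Mon, Ethics in Tue, Econ in Tue, ML in Mon, HCI in Mon.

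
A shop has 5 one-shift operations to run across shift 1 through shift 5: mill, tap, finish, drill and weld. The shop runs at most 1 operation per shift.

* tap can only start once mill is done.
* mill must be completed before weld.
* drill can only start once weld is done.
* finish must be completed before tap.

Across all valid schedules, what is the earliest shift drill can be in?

Precedence pushes drill to at least shift 3.
drill at shift 3 is achievable: finish -> shift 4, mill -> shift 1, weld -> shift 2, drill -> shift 3, tap -> shift 5.

shift 3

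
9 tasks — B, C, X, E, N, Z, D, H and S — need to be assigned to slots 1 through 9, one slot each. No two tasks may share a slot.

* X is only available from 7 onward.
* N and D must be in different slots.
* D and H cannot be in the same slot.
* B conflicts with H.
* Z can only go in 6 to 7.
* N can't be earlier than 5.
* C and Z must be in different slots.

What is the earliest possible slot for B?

B at 1 is achievable: D -> 4, C -> 2, Z -> 6, E -> 3, N -> 5, H -> 8, X -> 7, B -> 1, S -> 9.

1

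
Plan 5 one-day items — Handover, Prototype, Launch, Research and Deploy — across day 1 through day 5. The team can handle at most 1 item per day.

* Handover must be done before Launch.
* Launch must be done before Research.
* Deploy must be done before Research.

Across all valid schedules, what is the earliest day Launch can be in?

day 2

Precedence pushes Launch to at least day 2; downstream work caps Launch at day 4.
Launch at day 2 is achievable: Deploy -> day 3; Launch -> day 2; Prototype -> day 5; Handover -> day 1; Research -> day 4.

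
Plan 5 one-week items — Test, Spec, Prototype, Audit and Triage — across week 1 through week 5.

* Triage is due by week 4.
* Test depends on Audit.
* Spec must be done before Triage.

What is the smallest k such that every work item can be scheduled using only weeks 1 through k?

2

The precedence chain requires at least 2 distinct weeks.
2 works (last occupied week: week 2): for example Audit -> week 1; Spec -> week 1; Prototype -> week 1; Triage -> week 2; Test -> week 2.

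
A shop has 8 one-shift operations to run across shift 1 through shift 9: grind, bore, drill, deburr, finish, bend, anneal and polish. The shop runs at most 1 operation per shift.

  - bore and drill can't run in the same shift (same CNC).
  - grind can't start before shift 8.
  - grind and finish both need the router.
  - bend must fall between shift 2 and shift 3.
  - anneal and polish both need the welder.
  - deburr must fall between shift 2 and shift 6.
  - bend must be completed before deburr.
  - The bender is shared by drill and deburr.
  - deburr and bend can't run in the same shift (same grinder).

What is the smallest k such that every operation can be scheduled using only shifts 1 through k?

The precedence chain requires at least 2 distinct shifts.
With at most 1 per shift and 8 operations, at least 8 shifts are needed.
grind can't be placed before shift 8, so the schedule must run through at least shift 8.
8 works (last occupied shift: shift 8): for example bend -> shift 2; grind -> shift 8; deburr -> shift 3; finish -> shift 5; bore -> shift 1; drill -> shift 4; polish -> shift 7; anneal -> shift 6.

8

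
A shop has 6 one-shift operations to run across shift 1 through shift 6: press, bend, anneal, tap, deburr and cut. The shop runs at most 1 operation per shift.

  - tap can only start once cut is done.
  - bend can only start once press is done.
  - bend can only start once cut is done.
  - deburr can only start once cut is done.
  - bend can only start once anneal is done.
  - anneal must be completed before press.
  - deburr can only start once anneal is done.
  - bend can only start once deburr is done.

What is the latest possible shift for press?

Precedence pushes press to at least shift 2; downstream work caps press at shift 5.
press at shift 5 is achievable: tap -> shift 4, bend -> shift 6, press -> shift 5, cut -> shift 2, anneal -> shift 1, deburr -> shift 3.

shift 5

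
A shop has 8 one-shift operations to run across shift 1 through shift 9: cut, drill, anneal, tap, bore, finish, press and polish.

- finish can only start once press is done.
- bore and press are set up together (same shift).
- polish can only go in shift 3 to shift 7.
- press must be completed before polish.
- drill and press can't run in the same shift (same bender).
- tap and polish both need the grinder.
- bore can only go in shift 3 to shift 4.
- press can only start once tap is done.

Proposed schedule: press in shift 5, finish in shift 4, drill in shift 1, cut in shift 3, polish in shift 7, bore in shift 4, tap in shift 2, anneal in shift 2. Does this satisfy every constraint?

bore and press are set up together (same shift) — violated.
bore can only go in shift 3 to shift 4 — holds.
tap and polish both need the grinder — holds.
finish can only start once press is done — violated.
polish can only go in shift 3 to shift 7 — holds.
press can only start once tap is done — holds.
drill and press can't run in the same shift (same bender) — holds.
press must be completed before polish — holds.

Invalid. finish can only start once press is done.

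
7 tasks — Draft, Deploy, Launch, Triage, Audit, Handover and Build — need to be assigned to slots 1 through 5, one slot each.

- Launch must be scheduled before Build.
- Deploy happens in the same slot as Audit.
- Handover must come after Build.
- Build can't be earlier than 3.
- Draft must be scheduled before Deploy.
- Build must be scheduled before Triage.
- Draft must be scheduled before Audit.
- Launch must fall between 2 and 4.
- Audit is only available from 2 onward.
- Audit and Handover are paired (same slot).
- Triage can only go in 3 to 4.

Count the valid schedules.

Splitting on Draft: it can be 1 (2), 2 (2), 3 (2), 4 (1). Listing each branch's schedules as (Deploy, Launch, Triage, Audit, Handover, Build):
Draft=1: (4,2,4,4,4,3) (5,2,4,5,5,3) — 2.
Draft=2: (4,2,4,4,4,3) (5,2,4,5,5,3) — 2.
Draft=3: (4,2,4,4,4,3) (5,2,4,5,5,3) — 2.
Draft=4: (5,2,4,5,5,3) — 1.
Summing: 2 + 2 + 2 + 1 = 7.

7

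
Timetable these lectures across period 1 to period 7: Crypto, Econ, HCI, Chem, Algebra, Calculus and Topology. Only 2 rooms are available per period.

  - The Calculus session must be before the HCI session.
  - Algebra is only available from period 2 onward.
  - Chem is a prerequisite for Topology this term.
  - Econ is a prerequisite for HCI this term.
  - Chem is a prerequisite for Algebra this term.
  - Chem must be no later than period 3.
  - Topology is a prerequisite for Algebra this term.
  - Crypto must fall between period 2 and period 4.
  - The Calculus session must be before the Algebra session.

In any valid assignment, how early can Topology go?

period 2

Precedence pushes Topology to at least period 2; downstream work caps Topology at period 6.
Topology at period 2 is achievable: Calculus in period 1; Econ in period 3; Chem in period 1; Algebra in period 3; Topology in period 2; HCI in period 4; Crypto in period 2.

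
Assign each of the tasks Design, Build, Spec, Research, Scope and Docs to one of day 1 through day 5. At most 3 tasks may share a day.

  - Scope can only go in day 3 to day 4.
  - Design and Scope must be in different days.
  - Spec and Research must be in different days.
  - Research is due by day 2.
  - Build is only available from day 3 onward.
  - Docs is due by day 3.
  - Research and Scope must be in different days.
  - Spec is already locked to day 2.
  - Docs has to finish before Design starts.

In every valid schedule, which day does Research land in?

day 1

Research's window is day 1–day 2.
Spec is fixed at day 2, and Research can't share a day with Spec.
So Research must be day 1.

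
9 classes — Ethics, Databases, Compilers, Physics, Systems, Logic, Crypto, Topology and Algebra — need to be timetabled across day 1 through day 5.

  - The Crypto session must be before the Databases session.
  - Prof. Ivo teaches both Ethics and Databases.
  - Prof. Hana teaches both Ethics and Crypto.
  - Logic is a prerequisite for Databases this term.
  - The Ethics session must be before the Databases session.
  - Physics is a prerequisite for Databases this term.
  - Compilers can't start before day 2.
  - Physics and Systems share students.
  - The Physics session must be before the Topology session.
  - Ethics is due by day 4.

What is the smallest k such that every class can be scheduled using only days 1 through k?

The precedence chain requires at least 2 distinct days.
Could 2 days be enough, i.e. nothing placed later than day 2? No: Ethics's window within 2 days is {day 1, day 2}; Databases must come after Logic (at day 1 or later) → {day 2}; Crypto must come before Databases (at day 2 or earlier) → {day 1}; Ethics must come before Databases (at day 2 or earlier) → {day 1}; Crypto can't share with Ethics (day 1) → nothing is left.
So 2 days is not enough.
3 works (last occupied day: day 3): for example Logic=day 1; Databases=day 3; Physics=day 1; Topology=day 2; Algebra=day 1; Crypto=day 2; Compilers=day 2; Systems=day 2; Ethics=day 1.

3 days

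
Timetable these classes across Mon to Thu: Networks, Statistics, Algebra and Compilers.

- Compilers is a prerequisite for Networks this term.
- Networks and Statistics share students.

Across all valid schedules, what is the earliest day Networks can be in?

Tue

Precedence pushes Networks to at least Tue.
Networks at Tue is achievable: Compilers -> Mon, Statistics -> Mon, Algebra -> Mon, Networks -> Tue.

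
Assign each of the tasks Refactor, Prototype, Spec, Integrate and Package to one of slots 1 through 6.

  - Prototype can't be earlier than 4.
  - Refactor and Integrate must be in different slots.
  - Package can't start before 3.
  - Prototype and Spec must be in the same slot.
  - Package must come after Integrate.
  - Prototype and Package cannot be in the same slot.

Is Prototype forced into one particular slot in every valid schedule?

No

Prototype can be 4 (e.g. Refactor -> 2; Package -> 3; Prototype -> 4; Integrate -> 1; Spec -> 4) or 5 (e.g. Spec in 5; Integrate in 1; Package in 3; Prototype in 5; Refactor in 2).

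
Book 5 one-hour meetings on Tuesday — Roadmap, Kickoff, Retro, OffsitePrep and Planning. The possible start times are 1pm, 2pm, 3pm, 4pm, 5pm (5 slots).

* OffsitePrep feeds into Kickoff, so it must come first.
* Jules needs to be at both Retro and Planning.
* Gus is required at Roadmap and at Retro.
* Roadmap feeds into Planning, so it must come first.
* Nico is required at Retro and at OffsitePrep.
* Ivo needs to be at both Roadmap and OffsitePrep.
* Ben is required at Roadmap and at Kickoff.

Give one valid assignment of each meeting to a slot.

Kickoff -> 3pm; OffsitePrep -> 2pm; Roadmap -> 1pm; Planning -> 2pm; Retro -> 3pm

Checking: OffsitePrep(2pm) before Kickoff(3pm); Roadmap(1pm) before Planning(2pm); Retro(3pm) != Planning(2pm); Retro(3pm) != OffsitePrep(2pm); Roadmap(1pm) != Kickoff(3pm); Roadmap(1pm) != OffsitePrep(2pm); Roadmap(1pm) != Retro(3pm).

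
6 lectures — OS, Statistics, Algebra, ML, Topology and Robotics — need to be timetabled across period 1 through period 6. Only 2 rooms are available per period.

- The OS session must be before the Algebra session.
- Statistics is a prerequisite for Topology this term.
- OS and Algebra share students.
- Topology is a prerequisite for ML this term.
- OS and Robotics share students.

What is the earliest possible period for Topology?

Precedence pushes Topology to at least period 2; downstream work caps Topology at period 5.
Topology at period 2 is achievable: Algebra -> period 2, ML -> period 3, Statistics -> period 1, Robotics -> period 3, Topology -> period 2, OS -> period 1.

period 2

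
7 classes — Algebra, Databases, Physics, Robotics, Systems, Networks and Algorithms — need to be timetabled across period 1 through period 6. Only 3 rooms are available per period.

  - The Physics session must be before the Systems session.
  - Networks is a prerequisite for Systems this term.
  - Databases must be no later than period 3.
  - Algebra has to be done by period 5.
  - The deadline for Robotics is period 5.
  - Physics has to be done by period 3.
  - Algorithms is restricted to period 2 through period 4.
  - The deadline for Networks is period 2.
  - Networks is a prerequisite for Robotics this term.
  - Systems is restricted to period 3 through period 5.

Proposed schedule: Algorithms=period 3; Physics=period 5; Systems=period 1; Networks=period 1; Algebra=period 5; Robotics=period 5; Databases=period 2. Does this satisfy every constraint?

Invalid. The Physics session must be before the Systems session.

Systems is restricted to period 3 through period 5 — violated.
Databases must be no later than period 3 — holds.
Physics has to be done by period 3 — violated.
Networks is a prerequisite for Systems this term — violated.
The deadline for Robotics is period 5 — holds.
The Physics session must be before the Systems session — violated.
Only 3 rooms are available per period — holds.
Algebra has to be done by period 5 — holds.
Networks is a prerequisite for Robotics this term — holds.
The deadline for Networks is period 2 — holds.
Algorithms is restricted to period 2 through period 4 — holds.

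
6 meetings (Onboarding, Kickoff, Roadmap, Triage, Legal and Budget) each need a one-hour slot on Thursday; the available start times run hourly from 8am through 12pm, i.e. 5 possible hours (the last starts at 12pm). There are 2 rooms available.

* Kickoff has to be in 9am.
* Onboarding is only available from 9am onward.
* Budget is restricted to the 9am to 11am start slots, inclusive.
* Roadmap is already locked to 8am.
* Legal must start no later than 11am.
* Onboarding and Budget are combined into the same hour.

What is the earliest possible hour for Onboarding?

10am

Onboarding is available from 9am; Onboarding must be in the same hour as Budget, which can't be after 11am, so Onboarding is at most 11am.
Onboarding at 10am is achievable: Legal -> 8am, Onboarding -> 10am, Budget -> 10am, Roadmap -> 8am, Triage -> 9am, Kickoff -> 9am.
Nothing earlier works — the capacity limit rule out every hour before 10am.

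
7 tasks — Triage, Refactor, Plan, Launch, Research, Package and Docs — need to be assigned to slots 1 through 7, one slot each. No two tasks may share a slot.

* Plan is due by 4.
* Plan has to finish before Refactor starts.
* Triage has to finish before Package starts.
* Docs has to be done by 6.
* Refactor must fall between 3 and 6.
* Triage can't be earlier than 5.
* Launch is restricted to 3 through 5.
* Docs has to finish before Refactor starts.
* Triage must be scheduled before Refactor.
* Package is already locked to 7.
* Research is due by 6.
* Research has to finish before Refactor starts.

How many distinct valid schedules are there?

Splitting on Plan: it can be 1 (4), 2 (4), 3 (2), 4 (2). Listing each branch's schedules as (Triage, Refactor, Launch, Research, Package, Docs):
Plan=1: (5,6,3,2,7,4) (5,6,3,4,7,2) (5,6,4,2,7,3) (5,6,4,3,7,2) — 4.
Plan=2: (5,6,3,1,7,4) (5,6,3,4,7,1) (5,6,4,1,7,3) (5,6,4,3,7,1) — 4.
Plan=3: (5,6,4,1,7,2) (5,6,4,2,7,1) — 2.
Plan=4: (5,6,3,1,7,2) (5,6,3,2,7,1) — 2.
Summing: 4 + 4 + 2 + 2 = 12.

12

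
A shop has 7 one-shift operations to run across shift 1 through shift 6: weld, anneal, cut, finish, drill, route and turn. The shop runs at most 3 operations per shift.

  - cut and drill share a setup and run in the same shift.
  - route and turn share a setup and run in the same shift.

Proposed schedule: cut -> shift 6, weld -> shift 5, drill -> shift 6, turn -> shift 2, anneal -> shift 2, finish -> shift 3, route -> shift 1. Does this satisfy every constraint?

No — it violates: route and turn share a setup and run in the same shift

The shop runs at most 3 operations per shift — holds.
cut and drill share a setup and run in the same shift — holds.
route and turn share a setup and run in the same shift — violated.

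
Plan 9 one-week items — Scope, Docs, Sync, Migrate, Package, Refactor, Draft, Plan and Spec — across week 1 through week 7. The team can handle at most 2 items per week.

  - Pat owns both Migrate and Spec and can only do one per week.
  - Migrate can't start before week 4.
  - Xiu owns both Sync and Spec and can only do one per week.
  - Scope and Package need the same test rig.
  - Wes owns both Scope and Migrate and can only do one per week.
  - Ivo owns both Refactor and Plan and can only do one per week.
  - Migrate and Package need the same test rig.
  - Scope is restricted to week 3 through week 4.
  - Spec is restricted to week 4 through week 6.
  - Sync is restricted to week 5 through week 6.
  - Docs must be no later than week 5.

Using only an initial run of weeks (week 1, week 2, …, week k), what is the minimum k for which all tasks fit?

With at most 2 per week and 9 tasks, at least 5 weeks are needed.
Sync can't be placed before week 5, so the schedule must run through at least week 5.
5 works (last occupied week: week 5): for example Plan -> week 3; Docs -> week 1; Package -> week 1; Migrate -> week 5; Scope -> week 3; Refactor -> week 2; Spec -> week 4; Sync -> week 5; Draft -> week 2.

5 weeks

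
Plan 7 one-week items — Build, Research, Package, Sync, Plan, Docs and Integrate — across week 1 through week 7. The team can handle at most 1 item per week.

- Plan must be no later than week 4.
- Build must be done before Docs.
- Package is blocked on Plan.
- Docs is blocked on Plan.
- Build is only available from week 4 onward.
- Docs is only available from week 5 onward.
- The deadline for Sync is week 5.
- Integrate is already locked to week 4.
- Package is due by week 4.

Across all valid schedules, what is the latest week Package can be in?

Precedence pushes Package to at least week 2; Package's own window allows nothing later than week 4.
Package at week 3 is achievable: Integrate=week 4, Docs=week 6, Package=week 3, Research=week 7, Sync=week 2, Plan=week 1, Build=week 5.
Nothing later works — the capacity limit rule out every week after week 3.

week 3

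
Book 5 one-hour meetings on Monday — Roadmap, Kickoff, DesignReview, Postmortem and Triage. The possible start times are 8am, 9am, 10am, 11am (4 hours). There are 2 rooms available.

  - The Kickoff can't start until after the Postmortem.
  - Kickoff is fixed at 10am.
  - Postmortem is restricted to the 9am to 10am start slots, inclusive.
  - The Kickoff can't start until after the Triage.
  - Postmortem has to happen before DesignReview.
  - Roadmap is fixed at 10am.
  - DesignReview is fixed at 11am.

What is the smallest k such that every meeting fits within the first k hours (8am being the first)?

4 hours

The precedence chain requires at least 2 distinct hours.
With at most 2 per hour and 5 meetings, at least 3 hours are needed.
DesignReview can't be placed before 11am — that is hour 4 counting from 8am — so the schedule must run through at least 4 hours.
4 works (last occupied hour: 11am): for example Roadmap=10am; Triage=8am; Postmortem=9am; Kickoff=10am; DesignReview=11am.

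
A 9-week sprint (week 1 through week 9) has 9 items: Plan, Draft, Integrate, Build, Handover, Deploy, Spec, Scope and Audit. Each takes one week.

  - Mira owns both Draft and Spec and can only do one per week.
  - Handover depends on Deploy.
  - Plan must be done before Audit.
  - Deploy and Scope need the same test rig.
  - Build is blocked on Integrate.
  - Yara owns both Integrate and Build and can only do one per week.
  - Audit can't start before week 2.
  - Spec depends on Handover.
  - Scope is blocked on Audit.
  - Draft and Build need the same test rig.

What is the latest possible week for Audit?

Audit is available from week 2; downstream work caps Audit at week 8.
Audit at week 8 is achievable: Draft in week 1, Integrate in week 1, Build in week 2, Plan in week 1, Audit in week 8, Spec in week 3, Scope in week 9, Deploy in week 1, Handover in week 2.

week 8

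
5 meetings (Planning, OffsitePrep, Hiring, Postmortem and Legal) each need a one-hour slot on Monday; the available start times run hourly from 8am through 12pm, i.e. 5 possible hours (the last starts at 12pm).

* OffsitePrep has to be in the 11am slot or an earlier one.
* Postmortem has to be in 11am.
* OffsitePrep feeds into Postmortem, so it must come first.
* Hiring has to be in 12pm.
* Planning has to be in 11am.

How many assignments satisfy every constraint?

Splitting on OffsitePrep: it can be 8am (5), 9am (5), 10am (5). Listing each branch's schedules as (Planning, Hiring, Postmortem, Legal):
OffsitePrep=8am: (11am,12pm,11am,8am) (11am,12pm,11am,9am) (11am,12pm,11am,10am) (11am,12pm,11am,11am) (11am,12pm,11am,12pm) — 5.
OffsitePrep=9am: (11am,12pm,11am,8am) (11am,12pm,11am,9am) (11am,12pm,11am,10am) (11am,12pm,11am,11am) (11am,12pm,11am,12pm) — 5.
OffsitePrep=10am: (11am,12pm,11am,8am) (11am,12pm,11am,9am) (11am,12pm,11am,10am) (11am,12pm,11am,11am) (11am,12pm,11am,12pm) — 5.
Summing: 5 + 5 + 5 = 15.

15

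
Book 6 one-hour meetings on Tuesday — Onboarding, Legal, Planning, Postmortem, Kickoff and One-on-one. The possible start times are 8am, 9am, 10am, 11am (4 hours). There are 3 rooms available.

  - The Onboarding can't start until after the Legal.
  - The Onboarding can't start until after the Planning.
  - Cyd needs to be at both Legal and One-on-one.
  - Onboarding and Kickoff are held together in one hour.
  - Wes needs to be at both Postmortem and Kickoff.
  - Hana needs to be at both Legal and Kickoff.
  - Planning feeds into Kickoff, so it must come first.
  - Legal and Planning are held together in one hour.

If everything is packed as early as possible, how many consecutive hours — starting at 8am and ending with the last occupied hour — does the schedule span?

2

The precedence chain requires at least 2 distinct hours.
With at most 3 per hour and 6 meetings, at least 2 hours are needed.
2 works (last occupied hour: 9am): for example Planning=8am, Onboarding=9am, Postmortem=8am, Kickoff=9am, One-on-one=9am, Legal=8am.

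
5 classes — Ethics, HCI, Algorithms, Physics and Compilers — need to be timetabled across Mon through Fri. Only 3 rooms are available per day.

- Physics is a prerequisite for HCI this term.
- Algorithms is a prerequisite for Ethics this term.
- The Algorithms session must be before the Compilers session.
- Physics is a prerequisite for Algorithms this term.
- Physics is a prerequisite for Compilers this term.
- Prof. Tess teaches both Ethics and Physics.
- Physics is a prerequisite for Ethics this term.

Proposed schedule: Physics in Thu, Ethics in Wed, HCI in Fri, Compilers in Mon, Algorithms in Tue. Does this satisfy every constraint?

Invalid. Physics is a prerequisite for Compilers this term.

Prof. Tess teaches both Ethics and Physics — holds.
Physics is a prerequisite for Ethics this term — violated.
The Algorithms session must be before the Compilers session — violated.
Only 3 rooms are available per day — holds.
Physics is a prerequisite for HCI this term — holds.
Physics is a prerequisite for Algorithms this term — violated.
Physics is a prerequisite for Compilers this term — violated.
Algorithms is a prerequisite for Ethics this term — holds.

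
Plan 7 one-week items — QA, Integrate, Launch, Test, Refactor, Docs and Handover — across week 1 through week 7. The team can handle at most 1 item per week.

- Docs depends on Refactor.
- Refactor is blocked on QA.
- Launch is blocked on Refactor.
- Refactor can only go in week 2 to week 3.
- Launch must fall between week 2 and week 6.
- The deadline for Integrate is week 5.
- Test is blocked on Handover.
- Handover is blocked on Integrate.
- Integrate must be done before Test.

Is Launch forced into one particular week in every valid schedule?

No

Launch can be week 3 (e.g. QA in week 1, Test in week 6, Docs in week 7, Integrate in week 4, Launch in week 3, Handover in week 5, Refactor in week 2) or week 4 (e.g. Launch=week 4; Refactor=week 2; Test=week 6; Integrate=week 3; Handover=week 5; QA=week 1; Docs=week 7).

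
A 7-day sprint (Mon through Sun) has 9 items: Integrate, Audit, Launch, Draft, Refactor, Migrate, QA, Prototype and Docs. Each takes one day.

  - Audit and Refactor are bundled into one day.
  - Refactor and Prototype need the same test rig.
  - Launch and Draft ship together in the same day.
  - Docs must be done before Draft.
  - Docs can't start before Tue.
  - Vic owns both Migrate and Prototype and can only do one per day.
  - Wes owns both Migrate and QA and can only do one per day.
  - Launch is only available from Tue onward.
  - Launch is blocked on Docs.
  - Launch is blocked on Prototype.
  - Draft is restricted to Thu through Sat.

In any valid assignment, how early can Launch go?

Thu

Launch is available from Tue; Launch must be in the same day as Draft, which can't be before Thu, so Launch is at least Thu; Launch must be in the same day as Draft, which can't be after Sat, so Launch is at most Sat.
Launch at Thu is achievable: Draft -> Thu, Launch -> Thu, Docs -> Tue, Migrate -> Tue, QA -> Mon, Audit -> Tue, Prototype -> Mon, Integrate -> Mon, Refactor -> Tue.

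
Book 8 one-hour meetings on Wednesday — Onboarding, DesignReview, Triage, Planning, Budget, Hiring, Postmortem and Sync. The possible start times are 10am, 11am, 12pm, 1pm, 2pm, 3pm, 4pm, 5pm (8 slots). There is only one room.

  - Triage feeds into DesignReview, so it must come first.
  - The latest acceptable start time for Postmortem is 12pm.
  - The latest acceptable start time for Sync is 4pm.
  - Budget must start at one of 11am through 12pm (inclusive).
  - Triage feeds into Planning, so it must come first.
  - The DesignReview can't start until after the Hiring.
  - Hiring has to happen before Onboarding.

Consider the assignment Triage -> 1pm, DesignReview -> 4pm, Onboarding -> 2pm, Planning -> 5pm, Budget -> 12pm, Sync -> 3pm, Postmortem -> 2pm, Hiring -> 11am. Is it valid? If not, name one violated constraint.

The DesignReview can't start until after the Hiring — holds.
There is only one room — violated.
Triage feeds into Planning, so it must come first — holds.
The latest acceptable start time for Postmortem is 12pm — violated.
The latest acceptable start time for Sync is 4pm — holds.
Triage feeds into DesignReview, so it must come first — holds.
Budget must start at one of 11am through 12pm (inclusive) — holds.
Hiring has to happen before Onboarding — holds.

Invalid. There is only one room.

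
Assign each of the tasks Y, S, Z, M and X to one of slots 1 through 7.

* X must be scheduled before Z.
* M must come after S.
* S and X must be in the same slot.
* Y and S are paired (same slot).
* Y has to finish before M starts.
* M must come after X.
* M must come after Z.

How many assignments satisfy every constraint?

Splitting on Y: it can be 1 (15), 2 (10), 3 (6), 4 (3), 5 (1). Listing each branch's schedules as (S, Z, M, X):
Y=1: (1,2,3,1) (1,2,4,1) (1,2,5,1) (1,2,6,1) (1,2,7,1) (1,3,4,1) (1,3,5,1) (1,3,6,1) (1,3,7,1) (1,4,5,1) (1,4,6,1) (1,4,7,1) (1,5,6,1) (1,5,7,1) (1,6,7,1) — 15.
Y=2: (2,3,4,2) (2,3,5,2) (2,3,6,2) (2,3,7,2) (2,4,5,2) (2,4,6,2) (2,4,7,2) (2,5,6,2) (2,5,7,2) (2,6,7,2) — 10.
Y=3: (3,4,5,3) (3,4,6,3) (3,4,7,3) (3,5,6,3) (3,5,7,3) (3,6,7,3) — 6.
Y=4: (4,5,6,4) (4,5,7,4) (4,6,7,4) — 3.
Y=5: (5,6,7,5) — 1.
Summing: 15 + 10 + 6 + 3 + 1 = 35.

35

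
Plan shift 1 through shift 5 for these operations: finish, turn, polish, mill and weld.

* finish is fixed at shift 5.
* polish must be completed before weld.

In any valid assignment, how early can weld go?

Precedence pushes weld to at least shift 2.
weld at shift 2 is achievable: finish -> shift 5; weld -> shift 2; turn -> shift 1; polish -> shift 1; mill -> shift 1.

shift 2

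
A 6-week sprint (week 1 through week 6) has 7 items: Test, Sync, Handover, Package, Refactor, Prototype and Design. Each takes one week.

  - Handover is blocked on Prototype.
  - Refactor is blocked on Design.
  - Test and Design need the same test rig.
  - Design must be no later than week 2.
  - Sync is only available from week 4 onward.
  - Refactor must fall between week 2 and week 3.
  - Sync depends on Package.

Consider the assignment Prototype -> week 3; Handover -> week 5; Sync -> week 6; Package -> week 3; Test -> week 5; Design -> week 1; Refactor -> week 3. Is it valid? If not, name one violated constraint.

Valid

Test and Design need the same test rig — holds.
Design must be no later than week 2 — holds.
Handover is blocked on Prototype — holds.
Sync is only available from week 4 onward — holds.
Refactor must fall between week 2 and week 3 — holds.
Sync depends on Package — holds.
Refactor is blocked on Design — holds.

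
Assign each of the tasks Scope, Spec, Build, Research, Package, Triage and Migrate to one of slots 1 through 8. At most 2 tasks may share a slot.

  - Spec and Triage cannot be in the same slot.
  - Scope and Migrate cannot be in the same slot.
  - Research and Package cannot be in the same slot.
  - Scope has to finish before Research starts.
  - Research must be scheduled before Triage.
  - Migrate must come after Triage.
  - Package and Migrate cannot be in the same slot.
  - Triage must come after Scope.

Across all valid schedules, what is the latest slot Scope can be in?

Downstream work caps Scope at 5.
Scope at 5 is achievable: Migrate -> 8, Package -> 2, Spec -> 1, Research -> 6, Build -> 1, Scope -> 5, Triage -> 7.

5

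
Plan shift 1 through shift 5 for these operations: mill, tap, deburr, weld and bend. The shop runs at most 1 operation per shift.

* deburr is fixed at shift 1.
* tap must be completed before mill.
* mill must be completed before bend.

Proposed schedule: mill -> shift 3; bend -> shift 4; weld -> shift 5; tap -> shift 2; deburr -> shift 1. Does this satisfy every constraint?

Valid

deburr is fixed at shift 1 — holds.
tap must be completed before mill — holds.
mill must be completed before bend — holds.
The shop runs at most 1 operation per shift — holds.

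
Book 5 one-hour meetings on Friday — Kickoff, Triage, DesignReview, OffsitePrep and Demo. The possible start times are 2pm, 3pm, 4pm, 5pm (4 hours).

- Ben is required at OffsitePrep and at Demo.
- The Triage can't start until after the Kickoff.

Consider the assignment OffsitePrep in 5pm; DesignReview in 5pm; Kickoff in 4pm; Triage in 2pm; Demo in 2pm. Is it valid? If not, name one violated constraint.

Ben is required at OffsitePrep and at Demo — holds.
The Triage can't start until after the Kickoff — violated.

No — it violates: The Triage can't start until after the Kickoff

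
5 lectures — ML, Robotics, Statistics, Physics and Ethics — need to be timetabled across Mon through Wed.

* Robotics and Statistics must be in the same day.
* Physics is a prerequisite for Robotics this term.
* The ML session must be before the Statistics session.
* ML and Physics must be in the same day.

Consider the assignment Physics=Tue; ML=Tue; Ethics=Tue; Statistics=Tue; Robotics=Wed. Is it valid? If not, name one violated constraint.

The ML session must be before the Statistics session — violated.
Physics is a prerequisite for Robotics this term — holds.
ML and Physics must be in the same day — holds.
Robotics and Statistics must be in the same day — violated.

Invalid. Robotics and Statistics must be in the same day.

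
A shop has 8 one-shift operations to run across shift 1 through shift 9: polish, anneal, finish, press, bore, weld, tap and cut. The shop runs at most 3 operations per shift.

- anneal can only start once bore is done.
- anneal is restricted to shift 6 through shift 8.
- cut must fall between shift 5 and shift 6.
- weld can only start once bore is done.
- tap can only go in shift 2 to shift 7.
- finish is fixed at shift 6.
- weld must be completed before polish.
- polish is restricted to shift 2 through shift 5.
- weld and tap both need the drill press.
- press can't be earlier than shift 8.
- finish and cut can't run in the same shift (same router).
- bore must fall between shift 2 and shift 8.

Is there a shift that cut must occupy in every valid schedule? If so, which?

cut's window is shift 5–shift 6.
finish is fixed at shift 6, and cut can't share a shift with finish.
So cut must be shift 5.

shift 5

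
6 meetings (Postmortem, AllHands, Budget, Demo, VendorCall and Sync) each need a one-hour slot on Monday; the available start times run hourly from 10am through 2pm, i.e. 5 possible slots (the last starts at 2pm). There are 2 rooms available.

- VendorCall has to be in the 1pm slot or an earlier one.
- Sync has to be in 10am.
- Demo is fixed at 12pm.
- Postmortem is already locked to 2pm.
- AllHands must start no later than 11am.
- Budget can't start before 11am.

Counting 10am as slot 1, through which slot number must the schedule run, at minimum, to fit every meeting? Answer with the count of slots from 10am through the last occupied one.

5 slots

With at most 2 per slot and 6 meetings, at least 3 slots are needed.
Postmortem can't be placed before 2pm — that is slot 5 counting from 10am — so the schedule must run through at least 5 slots.
5 works (last occupied slot: 2pm): for example Sync -> 10am; AllHands -> 10am; Budget -> 11am; Demo -> 12pm; Postmortem -> 2pm; VendorCall -> 11am.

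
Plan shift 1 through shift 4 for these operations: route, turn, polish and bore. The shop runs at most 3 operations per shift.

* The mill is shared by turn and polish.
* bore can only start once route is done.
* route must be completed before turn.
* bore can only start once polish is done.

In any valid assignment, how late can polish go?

shift 3

Downstream work caps polish at shift 3.
polish at shift 3 is achievable: turn=shift 2; polish=shift 3; route=shift 1; bore=shift 4.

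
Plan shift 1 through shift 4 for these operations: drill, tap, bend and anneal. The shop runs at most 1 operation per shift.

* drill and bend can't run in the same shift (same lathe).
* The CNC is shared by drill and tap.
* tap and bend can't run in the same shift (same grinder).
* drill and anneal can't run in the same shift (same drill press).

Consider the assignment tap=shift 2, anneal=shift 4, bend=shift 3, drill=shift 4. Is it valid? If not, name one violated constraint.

No. drill and anneal can't run in the same shift (same drill press) is not satisfied.

The CNC is shared by drill and tap — holds.
The shop runs at most 1 operation per shift — violated.
drill and anneal can't run in the same shift (same drill press) — violated.
tap and bend can't run in the same shift (same grinder) — holds.
drill and bend can't run in the same shift (same lathe) — holds.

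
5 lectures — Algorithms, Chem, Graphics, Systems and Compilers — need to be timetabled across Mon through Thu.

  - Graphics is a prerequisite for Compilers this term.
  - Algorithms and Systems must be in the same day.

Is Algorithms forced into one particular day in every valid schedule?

Algorithms can be Mon (e.g. Algorithms=Mon; Systems=Mon; Graphics=Mon; Compilers=Tue; Chem=Mon) or Tue (e.g. Systems -> Tue; Compilers -> Tue; Algorithms -> Tue; Chem -> Mon; Graphics -> Mon).

No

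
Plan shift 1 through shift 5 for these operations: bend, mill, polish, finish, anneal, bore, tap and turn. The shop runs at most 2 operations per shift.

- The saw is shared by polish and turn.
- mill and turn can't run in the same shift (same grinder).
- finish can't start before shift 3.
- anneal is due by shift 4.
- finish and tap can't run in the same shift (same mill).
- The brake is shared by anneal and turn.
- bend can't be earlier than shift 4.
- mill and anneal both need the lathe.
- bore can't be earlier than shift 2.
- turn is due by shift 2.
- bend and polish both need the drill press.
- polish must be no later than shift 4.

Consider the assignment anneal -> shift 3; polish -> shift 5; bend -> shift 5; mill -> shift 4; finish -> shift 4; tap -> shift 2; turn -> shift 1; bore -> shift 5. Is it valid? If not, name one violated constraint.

No — it violates: The shop runs at most 2 operations per shift

mill and turn can't run in the same shift (same grinder) — holds.
finish and tap can't run in the same shift (same mill) — holds.
The brake is shared by anneal and turn — holds.
turn is due by shift 2 — holds.
The saw is shared by polish and turn — holds.
bore can't be earlier than shift 2 — holds.
mill and anneal both need the lathe — holds.
bend can't be earlier than shift 4 — holds.
finish can't start before shift 3 — holds.
bend and polish both need the drill press — violated.
The shop runs at most 2 operations per shift — violated.
polish must be no later than shift 4 — violated.
anneal is due by shift 4 — holds.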